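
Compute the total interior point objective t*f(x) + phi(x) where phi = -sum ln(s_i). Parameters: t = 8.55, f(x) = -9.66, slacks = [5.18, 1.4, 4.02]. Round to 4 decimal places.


Step 1: Compute log-barrier.
ln values: [1.6448, 0.3365, 1.3913]
phi = -(1.6448 + 0.3365 + 1.3913) = -3.3726
Step 2: Compute augmented objective.
t*f(x) = 8.55*-9.66 = -82.593
Total = -82.593 - 3.3726 = -85.9656


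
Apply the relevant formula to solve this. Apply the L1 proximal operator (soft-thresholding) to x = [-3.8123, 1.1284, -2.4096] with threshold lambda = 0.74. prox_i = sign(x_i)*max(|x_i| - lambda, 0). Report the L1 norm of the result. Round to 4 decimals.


Soft-thresholding with lambda = 0.74:
prox(-3.8123) = sign(-3.8123)*max(|-3.8123| - 0.74, 0) = -3.0723
prox(1.1284) = sign(1.1284)*max(|1.1284| - 0.74, 0) = 0.3884
prox(-2.4096) = sign(-2.4096)*max(|-2.4096| - 0.74, 0) = -1.6696
prox(x) = [-3.0723, 0.3884, -1.6696]
||prox(x)||_1 = 3.0723 + 0.3884 + 1.6696 = 5.1303


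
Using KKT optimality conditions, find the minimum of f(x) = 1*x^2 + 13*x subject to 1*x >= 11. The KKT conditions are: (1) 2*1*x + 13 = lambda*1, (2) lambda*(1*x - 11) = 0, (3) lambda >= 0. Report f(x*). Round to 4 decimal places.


Step 1: Try lambda = 0 (constraint inactive).
x_unc = -13/(2*1) = -6.5
Check: 1*-6.5 = -6.5 < 11 -- violated!
Step 2: Constraint must be active: 1*x = 11
x* = 11/1 = 11.0
lambda = (2*1*11.0 + 13)/1 = 35.0
Step 3: Compute optimal value.
f(x*) = 1*11.0^2 + 13*11.0 = 264.0


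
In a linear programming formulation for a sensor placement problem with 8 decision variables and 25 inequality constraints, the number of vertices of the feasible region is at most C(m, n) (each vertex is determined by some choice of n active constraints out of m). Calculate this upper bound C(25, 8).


Each vertex corresponds to some choice of n active constraints out of m, so the number of vertices is at most C(m, n) = m! / (n!(m-n)!).
m = 25, n = 8
Numerator: 25 * 24 * 23 * 22 * 21 * 20 * 19 * 18
Denominator: 8! = 40320
C(25, 8) = 1081575


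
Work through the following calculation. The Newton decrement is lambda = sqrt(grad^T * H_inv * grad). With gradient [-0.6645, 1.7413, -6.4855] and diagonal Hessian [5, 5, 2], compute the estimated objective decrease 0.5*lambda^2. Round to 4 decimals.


Step 1: H is diagonal, so H^(-1) * g = [-0.1329, 0.3483, -3.2428].
Step 2: g^T H^(-1) g = sum_i g_i^2 / H_ii
  = (-0.6645)^2/5 + (1.7413)^2/5 + (-6.4855)^2/2
  = 0.0883 + 0.6064 + 21.0309 = 21.7256
Step 3: Objective decrease = 0.5 * g^T H^(-1) g = 10.8628


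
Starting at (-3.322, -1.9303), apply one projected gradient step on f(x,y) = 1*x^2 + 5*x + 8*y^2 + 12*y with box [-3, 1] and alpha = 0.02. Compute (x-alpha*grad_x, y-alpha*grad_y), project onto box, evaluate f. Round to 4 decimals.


Step 1: Compute gradient at (-3.322, -1.9303).
grad_x = 2*1*-3.322 + 5 = -1.644
grad_y = 2*8*-1.9303 + 12 = -18.8848
Step 2: Gradient step.
x_raw = -3.322 - 0.02*-1.644 = -3.2891
y_raw = -1.9303 - 0.02*-18.8848 = -1.5526
Step 3: Project onto [-3, 1].
x_proj = clip(-3.2891) = -3.0
y_proj = clip(-1.5526) = -1.5526
Step 4: Evaluate f.
f(-3.0, -1.5526) = -5.3466


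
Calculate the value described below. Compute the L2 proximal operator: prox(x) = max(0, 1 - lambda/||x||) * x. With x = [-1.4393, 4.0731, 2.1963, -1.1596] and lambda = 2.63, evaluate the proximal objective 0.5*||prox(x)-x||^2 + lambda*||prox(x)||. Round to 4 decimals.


Step 1: Compute ||x||.
||x|| = 4.983
Step 2: Compute scaling factor.
scale = max(0, 1 - 2.63/4.983) = 0.4722
Step 3: prox(x) = [-0.6796, 1.9233, 1.0371, -0.5476]
||prox(x)|| = 2.353
Step 4: Proximal objective.
0.5*||prox-x||^2 = 3.4585
lambda*||prox|| = 6.1884
Total = 9.6468


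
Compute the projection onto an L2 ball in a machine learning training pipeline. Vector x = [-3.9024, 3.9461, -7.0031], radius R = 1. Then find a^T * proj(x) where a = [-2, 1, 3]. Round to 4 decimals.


Step 1: Compute ||x|| (intermediates to 6 decimals).
||x|| = sqrt((-3.9024)^2 + 3.9461^2 + (-7.0031)^2) = 8.935538
Step 2: Project.
Since ||x|| > R, scale = R/||x|| = 1/8.935538 = 0.111913, proj(x) = scale * x
proj(x) = [-0.436729, 0.44162, -0.783738]
Step 3: Dot product.
a^T * proj(x) = -2*(-0.436729) + 1*0.44162 + 3*(-0.783738) = -1.0361


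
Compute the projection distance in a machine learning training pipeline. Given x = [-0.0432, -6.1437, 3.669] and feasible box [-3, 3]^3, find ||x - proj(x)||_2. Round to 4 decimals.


Project each component onto [-3, 3].
clip(-0.0432) = -0.0432, clip(-6.1437) = -3.0, clip(3.669) = 3.0
Projection = [-0.0432, -3.0, 3.0]
Squared diffs: [0.0, 9.8828, 0.4476]
Distance = sqrt(10.3304) = 3.2141


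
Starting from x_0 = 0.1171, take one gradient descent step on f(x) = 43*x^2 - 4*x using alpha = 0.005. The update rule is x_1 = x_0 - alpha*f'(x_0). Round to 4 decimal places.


We compute the gradient at x_0 and apply the update.
f'(x) = 86*x - 4
f'(0.1171) = 86*0.1171 - 4 = 6.0706
x_1 = 0.1171 - 0.005*6.0706 = 0.0867


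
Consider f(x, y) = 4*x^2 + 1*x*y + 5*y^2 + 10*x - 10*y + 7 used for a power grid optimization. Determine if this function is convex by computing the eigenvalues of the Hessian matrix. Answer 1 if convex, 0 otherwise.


The Hessian of f(x,y) = 4*x^2 + 1*x*y + 5*y^2 + 10*x - 10*y + 7 is:
H = [[8, 1], [1, 10]]
Trace = 8 + 10 = 18
Determinant = 8*10 - (1)^2 = 79
Discriminant = (18)^2 - 4*79 = 8.0
Eigenvalues: lambda_1 = 7.5858, lambda_2 = 10.4142
The function is convex.

1


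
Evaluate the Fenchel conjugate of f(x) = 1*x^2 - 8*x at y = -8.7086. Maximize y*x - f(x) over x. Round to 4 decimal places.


f*(y) = sup_x {y*x - a*x^2 - b*x} = sup_x {(y-b)*x - a*x^2}
FOC: (y - b) - 2a*x = 0 => x* = (y - b)/(2a)
x* = (-8.7086 + 8)/(2*1) = -0.3543
f*(-8.7086) = (y-b)^2/(4a) = (-8.7086 + 8)^2/(4*1)
= 0.5021/4 = 0.1255


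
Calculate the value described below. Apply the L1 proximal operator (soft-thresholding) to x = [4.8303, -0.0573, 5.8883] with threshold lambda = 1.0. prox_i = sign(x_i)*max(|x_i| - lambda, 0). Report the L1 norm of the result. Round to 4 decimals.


Soft-thresholding with lambda = 1.0:
prox(4.8303) = sign(4.8303)*max(|4.8303| - 1.0, 0) = 3.8303
prox(-0.0573) = sign(-0.0573)*max(|-0.0573| - 1.0, 0) = 0.0
prox(5.8883) = sign(5.8883)*max(|5.8883| - 1.0, 0) = 4.8883
prox(x) = [3.8303, 0.0, 4.8883]
||prox(x)||_1 = 3.8303 + 0.0 + 4.8883 = 8.7186


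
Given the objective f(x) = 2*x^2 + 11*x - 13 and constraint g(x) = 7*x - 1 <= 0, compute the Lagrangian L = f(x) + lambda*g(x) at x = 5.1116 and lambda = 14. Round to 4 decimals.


Step 1: Evaluate f(x).
f(5.1116) = 2*5.1116^2 + 11*5.1116 - 13 = 95.4845
Step 2: Evaluate g(x).
g(5.1116) = 7*5.1116 - 1 = 34.7812
Step 3: Compute Lagrangian.
L = 95.4845 + 14*34.7812 = 582.4213


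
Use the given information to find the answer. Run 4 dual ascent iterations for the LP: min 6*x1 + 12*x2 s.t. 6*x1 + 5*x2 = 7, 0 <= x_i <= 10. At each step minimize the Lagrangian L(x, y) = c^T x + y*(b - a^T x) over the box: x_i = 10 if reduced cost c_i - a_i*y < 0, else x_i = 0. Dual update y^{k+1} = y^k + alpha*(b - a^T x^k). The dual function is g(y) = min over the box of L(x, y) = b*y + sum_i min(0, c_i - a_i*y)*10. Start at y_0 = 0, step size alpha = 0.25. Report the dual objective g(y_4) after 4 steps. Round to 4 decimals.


Dual ascent for LP: min 6*x1 + 12*x2, 6*x1 + 5*x2 = 7, 0 <= x_i <= 10
Step 1: y^k = 0.0, reduced costs: (6.0, 12.0)
  x^k = (0.0, 0.0), subgradient = b - a^T x = 7.0
  y^{k+1} = 0.0 + 0.25*7.0 = 1.75
Step 2: y^k = 1.75, reduced costs: (-4.5, 3.25)
  x^k = (10.0, 0.0), subgradient = b - a^T x = -53.0
  y^{k+1} = 1.75 + 0.25*-53.0 = -11.5
Step 3: y^k = -11.5, reduced costs: (75.0, 69.5)
  x^k = (0.0, 0.0), subgradient = b - a^T x = 7.0
  y^{k+1} = -11.5 + 0.25*7.0 = -9.75
Step 4: y^k = -9.75, reduced costs: (64.5, 60.75)
  x^k = (0.0, 0.0), subgradient = b - a^T x = 7.0
  y^{k+1} = -9.75 + 0.25*7.0 = -8.0
Dual objective at y_4 = -8.0: reduced costs (54.0, 52.0), box minimizer x = (0.0, 0.0)
g(y_4) = b*y + (c1 - a1*y)*x1 + (c2 - a2*y)*x2 = 7*(-8.0) + 54.0*0.0 + 52.0*0.0 = -56.0 + 0.0 + 0.0 = -56.0


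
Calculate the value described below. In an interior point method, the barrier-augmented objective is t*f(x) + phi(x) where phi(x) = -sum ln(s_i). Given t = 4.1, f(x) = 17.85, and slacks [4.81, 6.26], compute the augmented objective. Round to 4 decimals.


Step 1: Compute log-barrier.
ln values: [1.5707, 1.8342]
phi = -(1.5707 + 1.8342) = -3.4049
Step 2: Compute augmented objective.
t*f(x) = 4.1*17.85 = 73.185
Total = 73.185 - 3.4049 = 69.7801


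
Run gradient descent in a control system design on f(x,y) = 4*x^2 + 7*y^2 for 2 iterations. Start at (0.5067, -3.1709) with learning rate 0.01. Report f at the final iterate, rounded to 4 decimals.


Gradient descent on f(x,y) = 4*x^2 + 7*y^2.
Starting point: (0.5067, -3.1709), alpha = 0.01
Step 1: grad_x = 2*4*0.5067 = 4.0536, grad_y = 2*7*-3.1709 = -44.3926
  x_1 = 0.5067 - 0.01*4.0536 = 0.4662
  y_1 = -3.1709 - 0.01*-44.3926 = -2.727
Step 2: grad_x = 2*4*0.4662 = 3.7293, grad_y = 2*7*-2.727 = -38.1776
  x_2 = 0.4662 - 0.01*3.7293 = 0.4289
  y_2 = -2.727 - 0.01*-38.1776 = -2.3452
f(0.4289, -2.3452) = 4*0.4289^2 + 7*(-2.3452)^2 = 39.2354


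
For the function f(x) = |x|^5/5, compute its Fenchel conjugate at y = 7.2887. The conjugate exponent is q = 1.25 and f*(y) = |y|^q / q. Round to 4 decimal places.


The conjugate exponent q satisfies 1/p + 1/q = 1.
p = 5, so q = 5/(5 - 1) = 1.25
|y|^q = 7.2887^1.25 = 11.976
f*(7.2887) = 11.976 / 1.25 = 9.5808


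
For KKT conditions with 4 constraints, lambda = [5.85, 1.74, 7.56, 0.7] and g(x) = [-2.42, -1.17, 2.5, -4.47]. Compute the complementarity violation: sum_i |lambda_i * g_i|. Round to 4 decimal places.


KKT complementary slackness check:
lambda_1 * g_1 = 5.85 * -2.42 = -14.157
lambda_2 * g_2 = 1.74 * -1.17 = -2.0358
lambda_3 * g_3 = 7.56 * 2.5 = 18.9
lambda_4 * g_4 = 0.7 * -4.47 = -3.129
Total violation = 14.157 + 2.0358 + 18.9 + 3.129 = 38.2218


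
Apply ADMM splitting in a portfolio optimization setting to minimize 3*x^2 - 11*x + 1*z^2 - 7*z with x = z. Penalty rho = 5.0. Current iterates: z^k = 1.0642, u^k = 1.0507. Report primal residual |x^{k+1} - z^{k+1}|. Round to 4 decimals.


ADMM iteration with rho = 5.0, z^k = 1.0642, u^k = 1.0507
Step 1: x-update.
Minimize 3*x^2 - 11*x + (5.0/2)*(x - 1.0642 + 1.0507)^2
FOC: (2*3 + 5.0)*x = 11 + 5.0*(1.0642 - 1.0507)
x^{k+1} = 1.0061
Step 2: z-update.
Minimize 1*z^2 - 7*z + (5.0/2)*(1.0061 - z + 1.0507)^2
FOC: (2*1 + 5.0)*z = 7 + 5.0*(1.0061 + 1.0507)
z^{k+1} = 2.4692
Step 3: u-update.
u^{k+1} = 1.0507 + 1.0061 - 2.4692 = -0.4123
Step 4: Primal residual = |1.0061 - 2.4692| = 1.463


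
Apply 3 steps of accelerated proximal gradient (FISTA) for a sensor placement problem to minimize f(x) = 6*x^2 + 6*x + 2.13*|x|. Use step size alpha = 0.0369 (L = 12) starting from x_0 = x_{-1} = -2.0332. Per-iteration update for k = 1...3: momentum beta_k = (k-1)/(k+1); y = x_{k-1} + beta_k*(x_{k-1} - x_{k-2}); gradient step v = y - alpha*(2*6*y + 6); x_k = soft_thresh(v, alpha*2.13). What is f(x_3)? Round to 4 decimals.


FISTA on f(x) = 6*x^2 + 6*x + 2.13*|x|
L = 12, alpha = 0.0369
Iteration 1: beta = 0.0, y = -2.0332 + 0.0*(-2.0332 + 2.0332) = -2.0332
  grad(y) = -18.3984, v = y - alpha*grad = -1.3543
  prox(v) = soft_thresh(-1.3543, 0.0786) = -1.2757
Iteration 2: beta = 0.3333, y = -1.2757 + 0.3333*(-1.2757 + 2.0332) = -1.0232
  grad(y) = -6.2784, v = y - alpha*grad = -0.7915
  prox(v) = soft_thresh(-0.7915, 0.0786) = -0.7129
Iteration 3: beta = 0.5, y = -0.7129 + 0.5*(-0.7129 + 1.2757) = -0.4315
  grad(y) = 0.8214, v = y - alpha*grad = -0.4619
  prox(v) = soft_thresh(-0.4619, 0.0786) = -0.3833
f(x_3) = 6*(-0.3833)^2 + 6*(-0.3833) + 2.13*|-0.3833| = -0.6019


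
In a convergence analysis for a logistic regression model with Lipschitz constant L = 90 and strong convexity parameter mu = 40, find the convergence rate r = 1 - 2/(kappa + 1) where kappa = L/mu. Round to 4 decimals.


Step 1: Compute the condition number.
kappa = L/mu = 90/40 = 2.25
Step 2: Compute the convergence rate.
r = 1 - 2/(kappa + 1) = 1 - 2*mu/(L + mu) = (L - mu)/(L + mu) = 50/130 = 0.3846


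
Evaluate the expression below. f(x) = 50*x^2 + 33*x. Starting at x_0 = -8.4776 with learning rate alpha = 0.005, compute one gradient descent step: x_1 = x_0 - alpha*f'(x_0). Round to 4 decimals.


We compute the gradient at x_0 and apply the update.
f'(x) = 100*x + 33
f'(-8.4776) = 100*-8.4776 + 33 = -814.76
x_1 = -8.4776 - 0.005*-814.76 = -4.4038


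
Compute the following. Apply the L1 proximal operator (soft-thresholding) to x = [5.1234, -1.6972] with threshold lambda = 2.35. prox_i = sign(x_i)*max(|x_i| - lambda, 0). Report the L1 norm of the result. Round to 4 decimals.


Soft-thresholding with lambda = 2.35:
prox(5.1234) = sign(5.1234)*max(|5.1234| - 2.35, 0) = 2.7734
prox(-1.6972) = sign(-1.6972)*max(|-1.6972| - 2.35, 0) = 0.0
prox(x) = [2.7734, 0.0]
||prox(x)||_1 = 2.7734 + 0.0 = 2.7734


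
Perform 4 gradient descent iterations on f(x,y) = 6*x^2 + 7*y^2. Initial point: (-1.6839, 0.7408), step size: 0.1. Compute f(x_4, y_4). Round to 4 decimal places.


Gradient descent on f(x,y) = 6*x^2 + 7*y^2.
Starting point: (-1.6839, 0.7408), alpha = 0.1
Step 1: grad_x = 2*6*-1.6839 = -20.2068, grad_y = 2*7*0.7408 = 10.3712
  x_1 = -1.6839 - 0.1*-20.2068 = 0.3368
  y_1 = 0.7408 - 0.1*10.3712 = -0.2963
Step 2: grad_x = 2*6*0.3368 = 4.0414, grad_y = 2*7*-0.2963 = -4.1485
  x_2 = 0.3368 - 0.1*4.0414 = -0.0674
  y_2 = -0.2963 - 0.1*-4.1485 = 0.1185
Step 3: grad_x = 2*6*-0.0674 = -0.8083, grad_y = 2*7*0.1185 = 1.6594
  x_3 = -0.0674 - 0.1*-0.8083 = 0.0135
  y_3 = 0.1185 - 0.1*1.6594 = -0.0474
Step 4: grad_x = 2*6*0.0135 = 0.1617, grad_y = 2*7*-0.0474 = -0.6638
  x_4 = 0.0135 - 0.1*0.1617 = -0.0027
  y_4 = -0.0474 - 0.1*-0.6638 = 0.019
f(-0.0027, 0.019) = 6*(-0.0027)^2 + 7*0.019^2 = 0.0026


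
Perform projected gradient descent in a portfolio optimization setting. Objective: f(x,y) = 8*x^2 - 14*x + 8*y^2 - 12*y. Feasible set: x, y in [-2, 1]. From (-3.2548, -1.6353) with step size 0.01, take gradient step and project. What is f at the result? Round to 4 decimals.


Step 1: Compute gradient at (-3.2548, -1.6353).
grad_x = 2*8*-3.2548 - 14 = -66.0768
grad_y = 2*8*-1.6353 - 12 = -38.1648
Step 2: Gradient step.
x_raw = -3.2548 - 0.01*-66.0768 = -2.594
y_raw = -1.6353 - 0.01*-38.1648 = -1.2537
Step 3: Project onto [-2, 1].
x_proj = clip(-2.594) = -2.0
y_proj = clip(-1.2537) = -1.2537
Step 4: Evaluate f.
f(-2.0, -1.2537) = 87.617


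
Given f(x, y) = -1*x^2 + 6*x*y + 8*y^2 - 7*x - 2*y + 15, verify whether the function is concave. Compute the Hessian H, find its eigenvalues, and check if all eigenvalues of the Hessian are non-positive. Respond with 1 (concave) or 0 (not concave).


The Hessian of f(x,y) = -1*x^2 + 6*x*y + 8*y^2 - 7*x - 2*y + 15 is:
H = [[-2, 6], [6, 16]]
Trace = -2 + 16 = 14
Determinant = -2*16 - (6)^2 = -68
Discriminant = (14)^2 - 4*-68 = 468.0
Eigenvalues: lambda_1 = -3.8167, lambda_2 = 17.8167
The function is not concave.

0


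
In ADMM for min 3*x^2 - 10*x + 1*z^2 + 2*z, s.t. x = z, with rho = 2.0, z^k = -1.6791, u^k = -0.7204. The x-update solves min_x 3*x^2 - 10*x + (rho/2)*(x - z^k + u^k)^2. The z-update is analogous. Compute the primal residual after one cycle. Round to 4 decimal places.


ADMM iteration with rho = 2.0, z^k = -1.6791, u^k = -0.7204
Step 1: x-update.
Minimize 3*x^2 - 10*x + (2.0/2)*(x + 1.6791 - 0.7204)^2
FOC: (2*3 + 2.0)*x = 10 + 2.0*(-1.6791 + 0.7204)
x^{k+1} = 1.0103
Step 2: z-update.
Minimize 1*z^2 + 2*z + (2.0/2)*(1.0103 - z - 0.7204)^2
FOC: (2*1 + 2.0)*z = -2 + 2.0*(1.0103 - 0.7204)
z^{k+1} = -0.355
Step 3: u-update.
u^{k+1} = -0.7204 + 1.0103 + 0.355 = 0.645
Step 4: Primal residual = |1.0103 + 0.355| = 1.3654


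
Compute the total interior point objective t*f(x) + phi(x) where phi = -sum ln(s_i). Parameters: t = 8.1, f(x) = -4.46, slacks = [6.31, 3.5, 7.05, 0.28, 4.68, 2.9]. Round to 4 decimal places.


Step 1: Compute log-barrier.
ln values: [1.8421, 1.2528, 1.953, -1.273, 1.5433, 1.0647]
phi = -(1.8421 + 1.2528 + 1.953 - 1.273 + 1.5433 + 1.0647) = -6.383
Step 2: Compute augmented objective.
t*f(x) = 8.1*-4.46 = -36.126
Total = -36.126 - 6.383 = -42.509


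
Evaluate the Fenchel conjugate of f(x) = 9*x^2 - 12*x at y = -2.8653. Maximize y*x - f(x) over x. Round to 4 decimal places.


f*(y) = sup_x {y*x - a*x^2 - b*x} = sup_x {(y-b)*x - a*x^2}
FOC: (y - b) - 2a*x = 0 => x* = (y - b)/(2a)
x* = (-2.8653 + 12)/(2*9) = 0.5075
f*(-2.8653) = (y-b)^2/(4a) = (-2.8653 + 12)^2/(4*9)
= 83.4427/36 = 2.3179


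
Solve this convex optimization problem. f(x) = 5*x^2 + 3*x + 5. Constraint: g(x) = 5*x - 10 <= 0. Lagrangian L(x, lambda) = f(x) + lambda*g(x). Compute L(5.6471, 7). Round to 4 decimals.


Step 1: Evaluate f(x).
f(5.6471) = 5*5.6471^2 + 3*5.6471 + 5 = 181.39
Step 2: Evaluate g(x).
g(5.6471) = 5*5.6471 - 10 = 18.2355
Step 3: Compute Lagrangian.
L = 181.39 + 7*18.2355 = 309.0385


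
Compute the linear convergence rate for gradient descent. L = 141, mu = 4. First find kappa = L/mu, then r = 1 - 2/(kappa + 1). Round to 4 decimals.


Step 1: Compute the condition number.
kappa = L/mu = 141/4 = 35.25
Step 2: Compute the convergence rate.
r = 1 - 2/(kappa + 1) = 1 - 2*mu/(L + mu) = (L - mu)/(L + mu) = 137/145 = 0.9448


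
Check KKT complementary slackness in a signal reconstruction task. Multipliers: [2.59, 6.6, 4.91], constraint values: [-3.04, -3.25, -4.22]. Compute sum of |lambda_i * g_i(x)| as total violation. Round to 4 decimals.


KKT complementary slackness check:
lambda_1 * g_1 = 2.59 * -3.04 = -7.8736
lambda_2 * g_2 = 6.6 * -3.25 = -21.45
lambda_3 * g_3 = 4.91 * -4.22 = -20.7202
Total violation = 7.8736 + 21.45 + 20.7202 = 50.0438


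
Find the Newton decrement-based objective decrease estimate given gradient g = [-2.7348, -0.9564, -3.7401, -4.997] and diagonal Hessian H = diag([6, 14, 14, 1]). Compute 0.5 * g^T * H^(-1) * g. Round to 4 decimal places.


Step 1: H is diagonal, so H^(-1) * g = [-0.4558, -0.0683, -0.2672, -4.997].
Step 2: g^T H^(-1) g = sum_i g_i^2 / H_ii
  = (-2.7348)^2/6 + (-0.9564)^2/14 + (-3.7401)^2/14 + (-4.997)^2/1
  = 1.2465 + 0.0653 + 0.9992 + 24.97 = 27.281
Step 3: Objective decrease = 0.5 * g^T H^(-1) g = 13.6405


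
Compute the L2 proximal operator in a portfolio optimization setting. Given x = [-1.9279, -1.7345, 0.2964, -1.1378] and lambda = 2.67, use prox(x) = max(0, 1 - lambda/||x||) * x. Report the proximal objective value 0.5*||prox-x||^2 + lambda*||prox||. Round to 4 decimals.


Step 1: Compute ||x||.
||x|| = 2.8474
Step 2: Compute scaling factor.
scale = max(0, 1 - 2.67/2.8474) = 0.0623
Step 3: prox(x) = [-0.1201, -0.1081, 0.0185, -0.0709]
||prox(x)|| = 0.1774
Step 4: Proximal objective.
0.5*||prox-x||^2 = 3.5645
lambda*||prox|| = 0.4737
Total = 4.0381


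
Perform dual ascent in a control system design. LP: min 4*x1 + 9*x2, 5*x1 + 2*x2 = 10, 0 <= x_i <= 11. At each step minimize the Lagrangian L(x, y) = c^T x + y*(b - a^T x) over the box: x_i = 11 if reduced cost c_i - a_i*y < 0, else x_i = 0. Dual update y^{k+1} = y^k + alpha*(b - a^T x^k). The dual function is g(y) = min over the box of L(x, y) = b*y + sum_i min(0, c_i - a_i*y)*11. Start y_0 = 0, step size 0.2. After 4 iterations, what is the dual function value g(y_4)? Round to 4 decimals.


Dual ascent for LP: min 4*x1 + 9*x2, 5*x1 + 2*x2 = 10, 0 <= x_i <= 11
Step 1: y^k = 0.0, reduced costs: (4.0, 9.0)
  x^k = (0.0, 0.0), subgradient = b - a^T x = 10.0
  y^{k+1} = 0.0 + 0.2*10.0 = 2.0
Step 2: y^k = 2.0, reduced costs: (-6.0, 5.0)
  x^k = (11.0, 0.0), subgradient = b - a^T x = -45.0
  y^{k+1} = 2.0 + 0.2*-45.0 = -7.0
Step 3: y^k = -7.0, reduced costs: (39.0, 23.0)
  x^k = (0.0, 0.0), subgradient = b - a^T x = 10.0
  y^{k+1} = -7.0 + 0.2*10.0 = -5.0
Step 4: y^k = -5.0, reduced costs: (29.0, 19.0)
  x^k = (0.0, 0.0), subgradient = b - a^T x = 10.0
  y^{k+1} = -5.0 + 0.2*10.0 = -3.0
Dual objective at y_4 = -3.0: reduced costs (19.0, 15.0), box minimizer x = (0.0, 0.0)
g(y_4) = b*y + (c1 - a1*y)*x1 + (c2 - a2*y)*x2 = 10*(-3.0) + 19.0*0.0 + 15.0*0.0 = -30.0 + 0.0 + 0.0 = -30.0


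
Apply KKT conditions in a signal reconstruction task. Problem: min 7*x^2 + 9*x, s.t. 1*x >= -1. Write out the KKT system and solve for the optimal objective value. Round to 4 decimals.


Step 1: Try lambda = 0 (constraint inactive).
Stationarity: 2*7*x + 9 = 0
x* = -9/(2*7) = -9/14 = -0.6429 (rounded; the exact value -9/14 is used below)
Check constraint: 1*-0.6429 = -0.6429 >= -1 -- satisfied.
Step 2: Compute optimal value.
f(x*) = 7*(-9/14)^2 + 9*(-9/14) = -2.8929


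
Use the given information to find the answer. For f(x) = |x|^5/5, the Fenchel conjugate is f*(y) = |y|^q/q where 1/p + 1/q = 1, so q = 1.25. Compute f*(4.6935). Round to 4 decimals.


The conjugate exponent q satisfies 1/p + 1/q = 1.
p = 5, so q = 5/(5 - 1) = 1.25
|y|^q = 4.6935^1.25 = 6.9083
f*(4.6935) = 6.9083 / 1.25 = 5.5266


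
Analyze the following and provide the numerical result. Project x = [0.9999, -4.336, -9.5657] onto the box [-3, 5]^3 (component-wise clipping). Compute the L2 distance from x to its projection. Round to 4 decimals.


Project each component onto [-3, 5].
clip(0.9999) = 0.9999, clip(-4.336) = -3.0, clip(-9.5657) = -3.0
Projection = [0.9999, -3.0, -3.0]
Squared diffs: [0.0, 1.7849, 43.1084]
Distance = sqrt(44.8933) = 6.7002


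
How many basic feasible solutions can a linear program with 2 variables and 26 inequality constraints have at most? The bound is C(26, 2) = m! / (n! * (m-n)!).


Each vertex corresponds to some choice of n active constraints out of m, so the number of vertices is at most C(m, n) = m! / (n!(m-n)!).
m = 26, n = 2
Numerator: 26 * 25
Denominator: 2! = 2
C(26, 2) = 325


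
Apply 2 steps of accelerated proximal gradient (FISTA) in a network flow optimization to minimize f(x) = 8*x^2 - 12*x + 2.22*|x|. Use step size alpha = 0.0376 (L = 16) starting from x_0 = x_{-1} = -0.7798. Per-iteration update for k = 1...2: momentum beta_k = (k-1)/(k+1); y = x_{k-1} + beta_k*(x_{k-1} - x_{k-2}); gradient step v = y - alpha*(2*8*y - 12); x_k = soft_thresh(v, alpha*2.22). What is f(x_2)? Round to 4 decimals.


FISTA on f(x) = 8*x^2 - 12*x + 2.22*|x|
L = 16, alpha = 0.0376
Iteration 1: beta = 0.0, y = -0.7798 + 0.0*(-0.7798 + 0.7798) = -0.7798
  grad(y) = -24.4768, v = y - alpha*grad = 0.1405
  prox(v) = soft_thresh(0.1405, 0.0835) = 0.0571
Iteration 2: beta = 0.3333, y = 0.0571 + 0.3333*(0.0571 + 0.7798) = 0.336
  grad(y) = -6.6239, v = y - alpha*grad = 0.5851
  prox(v) = soft_thresh(0.5851, 0.0835) = 0.5016
f(x_2) = 8*0.5016^2 - 12*0.5016 + 2.22*|0.5016| = -2.8928


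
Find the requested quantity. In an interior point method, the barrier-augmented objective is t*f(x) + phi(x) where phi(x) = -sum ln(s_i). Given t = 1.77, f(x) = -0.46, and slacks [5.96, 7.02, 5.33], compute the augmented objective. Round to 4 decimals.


Step 1: Compute log-barrier.
ln values: [1.7851, 1.9488, 1.6734]
phi = -(1.7851 + 1.9488 + 1.6734) = -5.4072
Step 2: Compute augmented objective.
t*f(x) = 1.77*-0.46 = -0.8142
Total = -0.8142 - 5.4072 = -6.2214


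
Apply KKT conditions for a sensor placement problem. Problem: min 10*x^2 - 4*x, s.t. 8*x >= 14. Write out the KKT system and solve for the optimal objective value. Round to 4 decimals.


Step 1: Try lambda = 0 (constraint inactive).
x_unc = 4/(2*10) = 0.2
Check: 8*0.2 = 1.6 < 14 -- violated!
Step 2: Constraint must be active: 8*x = 14
x* = 14/8 = 1.75
lambda = (2*10*1.75 - 4)/8 = 3.875
Step 3: Compute optimal value.
f(x*) = 10*1.75^2 - 4*1.75 = 23.625


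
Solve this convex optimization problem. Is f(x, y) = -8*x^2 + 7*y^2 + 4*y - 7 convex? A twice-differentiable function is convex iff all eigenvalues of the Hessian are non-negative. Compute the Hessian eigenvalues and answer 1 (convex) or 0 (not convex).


The Hessian of f(x,y) = -8*x^2 + 7*y^2 + 4*y - 7 is:
H = [[-16, 0], [0, 14]]
Trace = -16 + 14 = -2
Determinant = -16*14 - (0)^2 = -224
Discriminant = (-2)^2 - 4*-224 = 900.0
Eigenvalues: lambda_1 = -16.0, lambda_2 = 14.0
The function is not convex.

0


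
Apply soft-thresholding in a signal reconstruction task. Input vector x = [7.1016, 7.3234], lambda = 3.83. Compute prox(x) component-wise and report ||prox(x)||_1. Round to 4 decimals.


Soft-thresholding with lambda = 3.83:
prox(7.1016) = sign(7.1016)*max(|7.1016| - 3.83, 0) = 3.2716
prox(7.3234) = sign(7.3234)*max(|7.3234| - 3.83, 0) = 3.4934
prox(x) = [3.2716, 3.4934]
||prox(x)||_1 = 3.2716 + 3.4934 = 6.765


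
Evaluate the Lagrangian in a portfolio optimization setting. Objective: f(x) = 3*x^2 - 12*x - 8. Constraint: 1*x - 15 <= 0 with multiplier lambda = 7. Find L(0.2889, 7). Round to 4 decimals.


Step 1: Evaluate f(x).
f(0.2889) = 3*0.2889^2 - 12*0.2889 - 8 = -11.2164
Step 2: Evaluate g(x).
g(0.2889) = 1*0.2889 - 15 = -14.7111
Step 3: Compute Lagrangian.
L = -11.2164 + 7*-14.7111 = -114.1941


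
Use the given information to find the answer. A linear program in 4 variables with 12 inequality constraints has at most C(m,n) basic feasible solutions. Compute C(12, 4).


Each vertex corresponds to some choice of n active constraints out of m, so the number of vertices is at most C(m, n) = m! / (n!(m-n)!).
m = 12, n = 4
Numerator: 12 * 11 * 10 * 9
Denominator: 4! = 24
C(12, 4) = 495


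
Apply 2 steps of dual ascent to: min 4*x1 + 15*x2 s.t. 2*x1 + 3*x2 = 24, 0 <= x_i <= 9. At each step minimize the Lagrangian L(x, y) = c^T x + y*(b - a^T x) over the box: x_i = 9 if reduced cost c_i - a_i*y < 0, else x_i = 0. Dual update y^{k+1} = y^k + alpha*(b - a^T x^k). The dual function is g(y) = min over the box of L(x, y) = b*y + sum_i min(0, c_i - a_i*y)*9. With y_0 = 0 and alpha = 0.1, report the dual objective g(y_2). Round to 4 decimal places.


Dual ascent for LP: min 4*x1 + 15*x2, 2*x1 + 3*x2 = 24, 0 <= x_i <= 9
Step 1: y^k = 0.0, reduced costs: (4.0, 15.0)
  x^k = (0.0, 0.0), subgradient = b - a^T x = 24.0
  y^{k+1} = 0.0 + 0.1*24.0 = 2.4
Step 2: y^k = 2.4, reduced costs: (-0.8, 7.8)
  x^k = (9.0, 0.0), subgradient = b - a^T x = 6.0
  y^{k+1} = 2.4 + 0.1*6.0 = 3.0
Dual objective at y_2 = 3.0: reduced costs (-2.0, 6.0), box minimizer x = (9.0, 0.0)
g(y_2) = b*y + (c1 - a1*y)*x1 + (c2 - a2*y)*x2 = 24*3.0 + (-2.0)*9.0 + 6.0*0.0 = 72.0 - 18.0 + 0.0 = 54.0


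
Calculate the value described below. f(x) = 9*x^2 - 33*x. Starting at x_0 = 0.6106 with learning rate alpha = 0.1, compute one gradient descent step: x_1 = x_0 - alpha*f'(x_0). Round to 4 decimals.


We compute the gradient at x_0 and apply the update.
f'(x) = 18*x - 33
f'(0.6106) = 18*0.6106 - 33 = -22.0092
x_1 = 0.6106 - 0.1*-22.0092 = 2.8115


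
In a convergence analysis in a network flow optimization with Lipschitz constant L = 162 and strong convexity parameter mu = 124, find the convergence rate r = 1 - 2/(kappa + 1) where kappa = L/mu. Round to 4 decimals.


Step 1: Compute the condition number.
kappa = L/mu = 162/124 = 1.3065
Step 2: Compute the convergence rate.
r = 1 - 2/(kappa + 1) = 1 - 2*mu/(L + mu) = (L - mu)/(L + mu) = 38/286 = 0.1329


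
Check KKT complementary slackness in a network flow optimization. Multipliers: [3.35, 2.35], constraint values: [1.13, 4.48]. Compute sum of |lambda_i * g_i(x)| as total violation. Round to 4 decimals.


KKT complementary slackness check:
lambda_1 * g_1 = 3.35 * 1.13 = 3.7855
lambda_2 * g_2 = 2.35 * 4.48 = 10.528
Total violation = 3.7855 + 10.528 = 14.3135


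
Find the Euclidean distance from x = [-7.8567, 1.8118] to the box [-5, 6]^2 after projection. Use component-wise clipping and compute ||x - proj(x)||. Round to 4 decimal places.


Project each component onto [-5, 6].
clip(-7.8567) = -5.0, clip(1.8118) = 1.8118
Projection = [-5.0, 1.8118]
Squared diffs: [8.1607, 0.0]
Distance = sqrt(8.1607) = 2.8567


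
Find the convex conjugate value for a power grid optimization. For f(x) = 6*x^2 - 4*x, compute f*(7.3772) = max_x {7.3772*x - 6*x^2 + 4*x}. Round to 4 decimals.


f*(y) = sup_x {y*x - a*x^2 - b*x} = sup_x {(y-b)*x - a*x^2}
FOC: (y - b) - 2a*x = 0 => x* = (y - b)/(2a)
x* = (7.3772 + 4)/(2*6) = 0.9481
f*(7.3772) = (y-b)^2/(4a) = (7.3772 + 4)^2/(4*6)
= 129.4407/24 = 5.3934


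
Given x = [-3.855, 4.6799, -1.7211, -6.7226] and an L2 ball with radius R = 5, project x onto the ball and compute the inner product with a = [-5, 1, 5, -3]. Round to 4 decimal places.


Step 1: Compute ||x|| (intermediates to 6 decimals).
||x|| = sqrt((-3.855)^2 + 4.6799^2 + (-1.7211)^2 + (-6.7226)^2) = 9.215098
Step 2: Project.
Since ||x|| > R, scale = R/||x|| = 5/9.215098 = 0.542588, proj(x) = scale * x
proj(x) = [-2.091677, 2.539258, -0.933848, -3.647602]
Step 3: Dot product.
a^T * proj(x) = -5*(-2.091677) + 1*2.539258 + 5*(-0.933848) - 3*(-3.647602) = 19.2712


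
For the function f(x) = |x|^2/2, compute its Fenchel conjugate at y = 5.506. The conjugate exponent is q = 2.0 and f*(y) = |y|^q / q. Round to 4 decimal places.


The conjugate exponent q satisfies 1/p + 1/q = 1.
p = 2, so q = 2/(2 - 1) = 2.0
|y|^q = 5.506^2.0 = 30.316
f*(5.506) = 30.316 / 2.0 = 15.158


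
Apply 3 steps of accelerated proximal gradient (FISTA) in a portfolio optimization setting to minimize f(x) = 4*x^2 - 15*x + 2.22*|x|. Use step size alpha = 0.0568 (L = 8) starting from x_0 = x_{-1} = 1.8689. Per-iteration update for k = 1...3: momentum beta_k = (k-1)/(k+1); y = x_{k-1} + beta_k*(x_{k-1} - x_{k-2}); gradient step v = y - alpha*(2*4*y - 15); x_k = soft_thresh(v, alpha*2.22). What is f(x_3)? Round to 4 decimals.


FISTA on f(x) = 4*x^2 - 15*x + 2.22*|x|
L = 8, alpha = 0.0568
Iteration 1: beta = 0.0, y = 1.8689 + 0.0*(1.8689 - 1.8689) = 1.8689
  grad(y) = -0.0488, v = y - alpha*grad = 1.8717
  prox(v) = soft_thresh(1.8717, 0.1261) = 1.7456
Iteration 2: beta = 0.3333, y = 1.7456 + 0.3333*(1.7456 - 1.8689) = 1.7045
  grad(y) = -1.3643, v = y - alpha*grad = 1.782
  prox(v) = soft_thresh(1.782, 0.1261) = 1.6559
Iteration 3: beta = 0.5, y = 1.6559 + 0.5*(1.6559 - 1.7456) = 1.611
  grad(y) = -2.112, v = y - alpha*grad = 1.731
  prox(v) = soft_thresh(1.731, 0.1261) = 1.6049
f(x_3) = 4*1.6049^2 - 15*1.6049 + 2.22*|1.6049| = -10.2078


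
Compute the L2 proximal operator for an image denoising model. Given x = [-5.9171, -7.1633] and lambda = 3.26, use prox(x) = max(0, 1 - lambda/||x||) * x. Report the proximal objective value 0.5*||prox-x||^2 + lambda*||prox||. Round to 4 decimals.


Step 1: Compute ||x||.
||x|| = 9.2911
Step 2: Compute scaling factor.
scale = max(0, 1 - 3.26/9.2911) = 0.6491
Step 3: prox(x) = [-3.841, -4.6499]
||prox(x)|| = 6.0311
Step 4: Proximal objective.
0.5*||prox-x||^2 = 5.3138
lambda*||prox|| = 19.6614
Total = 24.9753


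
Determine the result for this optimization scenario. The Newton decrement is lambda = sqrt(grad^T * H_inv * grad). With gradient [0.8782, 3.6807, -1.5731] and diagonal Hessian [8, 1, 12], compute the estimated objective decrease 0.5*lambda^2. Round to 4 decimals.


Step 1: H is diagonal, so H^(-1) * g = [0.1098, 3.6807, -0.1311].
Step 2: g^T H^(-1) g = sum_i g_i^2 / H_ii
  = (0.8782)^2/8 + (3.6807)^2/1 + (-1.5731)^2/12
  = 0.0964 + 13.5476 + 0.2062 = 13.8502
Step 3: Objective decrease = 0.5 * g^T H^(-1) g = 6.9251


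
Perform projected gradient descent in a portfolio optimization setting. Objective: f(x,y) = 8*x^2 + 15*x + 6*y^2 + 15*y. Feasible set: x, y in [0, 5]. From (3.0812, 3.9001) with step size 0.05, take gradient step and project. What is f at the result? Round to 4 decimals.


Step 1: Compute gradient at (3.0812, 3.9001).
grad_x = 2*8*3.0812 + 15 = 64.2992
grad_y = 2*6*3.9001 + 15 = 61.8012
Step 2: Gradient step.
x_raw = 3.0812 - 0.05*64.2992 = -0.1338
y_raw = 3.9001 - 0.05*61.8012 = 0.81
Step 3: Project onto [0, 5].
x_proj = clip(-0.1338) = 0.0
y_proj = clip(0.81) = 0.81
Step 4: Evaluate f.
f(0.0, 0.81) = 16.0876


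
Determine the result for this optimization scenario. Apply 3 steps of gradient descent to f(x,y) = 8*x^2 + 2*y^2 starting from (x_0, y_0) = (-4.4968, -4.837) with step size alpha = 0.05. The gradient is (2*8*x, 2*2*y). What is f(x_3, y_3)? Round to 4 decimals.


Gradient descent on f(x,y) = 8*x^2 + 2*y^2.
Starting point: (-4.4968, -4.837), alpha = 0.05
Step 1: grad_x = 2*8*-4.4968 = -71.9488, grad_y = 2*2*-4.837 = -19.348
  x_1 = -4.4968 - 0.05*-71.9488 = -0.8994
  y_1 = -4.837 - 0.05*-19.348 = -3.8696
Step 2: grad_x = 2*8*-0.8994 = -14.3898, grad_y = 2*2*-3.8696 = -15.4784
  x_2 = -0.8994 - 0.05*-14.3898 = -0.1799
  y_2 = -3.8696 - 0.05*-15.4784 = -3.0957
Step 3: grad_x = 2*8*-0.1799 = -2.878, grad_y = 2*2*-3.0957 = -12.3827
  x_3 = -0.1799 - 0.05*-2.878 = -0.036
  y_3 = -3.0957 - 0.05*-12.3827 = -2.4765
f(-0.036, -2.4765) = 8*(-0.036)^2 + 2*(-2.4765)^2 = 12.2769


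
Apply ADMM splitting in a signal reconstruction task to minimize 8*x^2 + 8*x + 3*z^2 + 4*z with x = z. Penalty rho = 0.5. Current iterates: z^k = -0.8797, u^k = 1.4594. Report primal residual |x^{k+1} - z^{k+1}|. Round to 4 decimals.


ADMM iteration with rho = 0.5, z^k = -0.8797, u^k = 1.4594
Step 1: x-update.
Minimize 8*x^2 + 8*x + (0.5/2)*(x + 0.8797 + 1.4594)^2
FOC: (2*8 + 0.5)*x = -8 + 0.5*(-0.8797 - 1.4594)
x^{k+1} = -0.5557
Step 2: z-update.
Minimize 3*z^2 + 4*z + (0.5/2)*(-0.5557 - z + 1.4594)^2
FOC: (2*3 + 0.5)*z = -4 + 0.5*(-0.5557 + 1.4594)
z^{k+1} = -0.5459
Step 3: u-update.
u^{k+1} = 1.4594 - 0.5557 + 0.5459 = 1.4495
Step 4: Primal residual = |-0.5557 + 0.5459| = 0.0099


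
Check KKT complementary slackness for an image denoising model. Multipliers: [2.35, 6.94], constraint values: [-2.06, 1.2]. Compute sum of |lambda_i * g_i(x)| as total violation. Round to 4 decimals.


KKT complementary slackness check:
lambda_1 * g_1 = 2.35 * -2.06 = -4.841
lambda_2 * g_2 = 6.94 * 1.2 = 8.328
Total violation = 4.841 + 8.328 = 13.169


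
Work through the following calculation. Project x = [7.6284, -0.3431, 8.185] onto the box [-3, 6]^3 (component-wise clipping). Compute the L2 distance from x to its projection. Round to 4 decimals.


Project each component onto [-3, 6].
clip(7.6284) = 6.0, clip(-0.3431) = -0.3431, clip(8.185) = 6.0
Projection = [6.0, -0.3431, 6.0]
Squared diffs: [2.6517, 0.0, 4.7742]
Distance = sqrt(7.4259) = 2.7251


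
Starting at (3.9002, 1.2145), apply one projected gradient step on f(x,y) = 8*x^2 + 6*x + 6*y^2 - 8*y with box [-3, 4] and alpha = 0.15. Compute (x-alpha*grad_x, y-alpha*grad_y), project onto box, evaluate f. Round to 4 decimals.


Step 1: Compute gradient at (3.9002, 1.2145).
grad_x = 2*8*3.9002 + 6 = 68.4032
grad_y = 2*6*1.2145 - 8 = 6.574
Step 2: Gradient step.
x_raw = 3.9002 - 0.15*68.4032 = -6.3603
y_raw = 1.2145 - 0.15*6.574 = 0.2284
Step 3: Project onto [-3, 4].
x_proj = clip(-6.3603) = -3.0
y_proj = clip(0.2284) = 0.2284
Step 4: Evaluate f.
f(-3.0, 0.2284) = 52.4858


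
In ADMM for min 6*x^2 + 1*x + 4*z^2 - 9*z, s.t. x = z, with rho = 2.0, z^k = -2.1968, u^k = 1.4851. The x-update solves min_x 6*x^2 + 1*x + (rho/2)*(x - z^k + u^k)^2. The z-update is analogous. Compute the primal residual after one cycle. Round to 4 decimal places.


ADMM iteration with rho = 2.0, z^k = -2.1968, u^k = 1.4851
Step 1: x-update.
Minimize 6*x^2 + 1*x + (2.0/2)*(x + 2.1968 + 1.4851)^2
FOC: (2*6 + 2.0)*x = -1 + 2.0*(-2.1968 - 1.4851)
x^{k+1} = -0.5974
Step 2: z-update.
Minimize 4*z^2 - 9*z + (2.0/2)*(-0.5974 - z + 1.4851)^2
FOC: (2*4 + 2.0)*z = 9 + 2.0*(-0.5974 + 1.4851)
z^{k+1} = 1.0775
Step 3: u-update.
u^{k+1} = 1.4851 - 0.5974 - 1.0775 = -0.1899
Step 4: Primal residual = |-0.5974 - 1.0775| = 1.675


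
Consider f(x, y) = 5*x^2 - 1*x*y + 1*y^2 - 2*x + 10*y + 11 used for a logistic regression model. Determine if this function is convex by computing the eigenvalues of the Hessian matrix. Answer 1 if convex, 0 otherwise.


The Hessian of f(x,y) = 5*x^2 - 1*x*y + 1*y^2 - 2*x + 10*y + 11 is:
H = [[10, -1], [-1, 2]]
Trace = 10 + 2 = 12
Determinant = 10*2 - (-1)^2 = 19
Discriminant = (12)^2 - 4*19 = 68.0
Eigenvalues: lambda_1 = 1.8769, lambda_2 = 10.1231
The function is convex.

1


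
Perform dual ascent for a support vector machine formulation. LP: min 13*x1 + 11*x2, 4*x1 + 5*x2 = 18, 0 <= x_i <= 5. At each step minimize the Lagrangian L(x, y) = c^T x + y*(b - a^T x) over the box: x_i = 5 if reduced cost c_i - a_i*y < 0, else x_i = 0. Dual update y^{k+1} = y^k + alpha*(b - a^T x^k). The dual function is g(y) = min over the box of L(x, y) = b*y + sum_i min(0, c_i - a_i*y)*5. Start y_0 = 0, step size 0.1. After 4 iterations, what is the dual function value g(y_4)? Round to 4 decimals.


Dual ascent for LP: min 13*x1 + 11*x2, 4*x1 + 5*x2 = 18, 0 <= x_i <= 5
Step 1: y^k = 0.0, reduced costs: (13.0, 11.0)
  x^k = (0.0, 0.0), subgradient = b - a^T x = 18.0
  y^{k+1} = 0.0 + 0.1*18.0 = 1.8
Step 2: y^k = 1.8, reduced costs: (5.8, 2.0)
  x^k = (0.0, 0.0), subgradient = b - a^T x = 18.0
  y^{k+1} = 1.8 + 0.1*18.0 = 3.6
Step 3: y^k = 3.6, reduced costs: (-1.4, -7.0)
  x^k = (5.0, 5.0), subgradient = b - a^T x = -27.0
  y^{k+1} = 3.6 + 0.1*-27.0 = 0.9
Step 4: y^k = 0.9, reduced costs: (9.4, 6.5)
  x^k = (0.0, 0.0), subgradient = b - a^T x = 18.0
  y^{k+1} = 0.9 + 0.1*18.0 = 2.7
Dual objective at y_4 = 2.7: reduced costs (2.2, -2.5), box minimizer x = (0.0, 5.0)
g(y_4) = b*y + (c1 - a1*y)*x1 + (c2 - a2*y)*x2 = 18*2.7 + 2.2*0.0 + (-2.5)*5.0 = 48.6 + 0.0 - 12.5 = 36.1


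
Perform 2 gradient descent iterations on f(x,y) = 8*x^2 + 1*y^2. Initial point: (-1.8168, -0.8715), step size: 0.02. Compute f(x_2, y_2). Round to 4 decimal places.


Gradient descent on f(x,y) = 8*x^2 + 1*y^2.
Starting point: (-1.8168, -0.8715), alpha = 0.02
Step 1: grad_x = 2*8*-1.8168 = -29.0688, grad_y = 2*1*-0.8715 = -1.743
  x_1 = -1.8168 - 0.02*-29.0688 = -1.2354
  y_1 = -0.8715 - 0.02*-1.743 = -0.8366
Step 2: grad_x = 2*8*-1.2354 = -19.7668, grad_y = 2*1*-0.8366 = -1.6733
  x_2 = -1.2354 - 0.02*-19.7668 = -0.8401
  y_2 = -0.8366 - 0.02*-1.6733 = -0.8032
f(-0.8401, -0.8032) = 8*(-0.8401)^2 + 1*(-0.8032)^2 = 6.2911


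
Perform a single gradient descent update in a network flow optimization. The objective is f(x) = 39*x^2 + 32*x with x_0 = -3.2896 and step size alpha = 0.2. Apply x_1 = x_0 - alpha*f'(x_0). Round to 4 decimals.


We compute the gradient at x_0 and apply the update.
f'(x) = 78*x + 32
f'(-3.2896) = 78*-3.2896 + 32 = -224.5888
x_1 = -3.2896 - 0.2*-224.5888 = 41.6282


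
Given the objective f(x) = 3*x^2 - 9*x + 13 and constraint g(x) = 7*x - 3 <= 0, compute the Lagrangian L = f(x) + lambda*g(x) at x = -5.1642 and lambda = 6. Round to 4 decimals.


Step 1: Evaluate f(x).
f(-5.1642) = 3*(-5.1642)^2 - 9*(-5.1642) + 13 = 139.4847
Step 2: Evaluate g(x).
g(-5.1642) = 7*-5.1642 - 3 = -39.1494
Step 3: Compute Lagrangian.
L = 139.4847 + 6*-39.1494 = -95.4117


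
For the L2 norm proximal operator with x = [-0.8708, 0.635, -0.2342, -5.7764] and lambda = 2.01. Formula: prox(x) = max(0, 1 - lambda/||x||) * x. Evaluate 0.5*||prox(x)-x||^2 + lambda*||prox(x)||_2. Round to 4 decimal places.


Step 1: Compute ||x||.
||x|| = 5.8807
Step 2: Compute scaling factor.
scale = max(0, 1 - 2.01/5.8807) = 0.6582
Step 3: prox(x) = [-0.5732, 0.418, -0.1542, -3.8021]
||prox(x)|| = 3.8707
Step 4: Proximal objective.
0.5*||prox-x||^2 = 2.0201
lambda*||prox|| = 7.7801
Total = 9.8002


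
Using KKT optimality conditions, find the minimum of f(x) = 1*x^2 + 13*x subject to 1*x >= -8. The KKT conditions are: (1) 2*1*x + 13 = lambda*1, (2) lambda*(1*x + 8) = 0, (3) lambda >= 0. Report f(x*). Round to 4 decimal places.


Step 1: Try lambda = 0 (constraint inactive).
Stationarity: 2*1*x + 13 = 0
x* = -13/(2*1) = -6.5
Check constraint: 1*-6.5 = -6.5 >= -8 -- satisfied.
Step 2: Compute optimal value.
f(x*) = 1*(-6.5)^2 + 13*(-6.5) = -42.25


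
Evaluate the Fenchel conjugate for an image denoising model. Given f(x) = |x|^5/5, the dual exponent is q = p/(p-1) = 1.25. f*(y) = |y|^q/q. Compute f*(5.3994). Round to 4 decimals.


The conjugate exponent q satisfies 1/p + 1/q = 1.
p = 5, so q = 5/(5 - 1) = 1.25
|y|^q = 5.3994^1.25 = 8.2306
f*(5.3994) = 8.2306 / 1.25 = 6.5845


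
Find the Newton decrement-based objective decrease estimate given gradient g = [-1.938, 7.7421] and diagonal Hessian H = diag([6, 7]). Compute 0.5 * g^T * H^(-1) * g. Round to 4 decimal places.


Step 1: H is diagonal, so H^(-1) * g = [-0.323, 1.106].
Step 2: g^T H^(-1) g = sum_i g_i^2 / H_ii
  = (-1.938)^2/6 + (7.7421)^2/7
  = 0.626 + 8.5629 = 9.1888
Step 3: Objective decrease = 0.5 * g^T H^(-1) g = 4.5944
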